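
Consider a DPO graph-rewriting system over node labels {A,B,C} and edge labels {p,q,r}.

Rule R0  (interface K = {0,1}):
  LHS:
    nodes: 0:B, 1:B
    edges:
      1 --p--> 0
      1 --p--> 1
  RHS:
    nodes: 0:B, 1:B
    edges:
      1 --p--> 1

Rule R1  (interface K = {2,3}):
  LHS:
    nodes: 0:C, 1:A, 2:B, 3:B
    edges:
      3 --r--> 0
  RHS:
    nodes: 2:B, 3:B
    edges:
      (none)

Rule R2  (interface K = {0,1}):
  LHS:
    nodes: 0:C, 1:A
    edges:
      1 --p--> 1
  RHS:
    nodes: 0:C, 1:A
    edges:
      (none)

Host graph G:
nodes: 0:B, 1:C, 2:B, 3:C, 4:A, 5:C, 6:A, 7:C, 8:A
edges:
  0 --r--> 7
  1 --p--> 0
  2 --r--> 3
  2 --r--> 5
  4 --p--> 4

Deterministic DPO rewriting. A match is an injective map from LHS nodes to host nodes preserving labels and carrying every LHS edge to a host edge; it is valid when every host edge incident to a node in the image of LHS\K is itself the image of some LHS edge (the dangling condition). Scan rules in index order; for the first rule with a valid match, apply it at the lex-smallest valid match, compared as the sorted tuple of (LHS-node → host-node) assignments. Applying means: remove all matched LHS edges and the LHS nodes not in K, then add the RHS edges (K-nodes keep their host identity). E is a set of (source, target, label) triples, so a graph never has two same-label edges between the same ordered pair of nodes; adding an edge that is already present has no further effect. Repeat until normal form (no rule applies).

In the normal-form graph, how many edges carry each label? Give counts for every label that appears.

initial: |V|=9 |E|=5  E = 0-r->7 1-p->0 2-r->3 2-r->5 4-p->4
step 1: apply R1 at {0↦3, 1↦6, 2↦0, 3↦2}  → |V|=7 |E|=4  E = 0-r->7 1-p->0 2-r->5 4-p->4
step 2: apply R1 at {0↦5, 1↦8, 2↦0, 3↦2}  → |V|=5 |E|=3  E = 0-r->7 1-p->0 4-p->4
step 3: apply R2 at {0↦1, 1↦4}  → |V|=5 |E|=2  E = 0-r->7 1-p->0
step 4: apply R1 at {0↦7, 1↦4, 2↦2, 3↦0}  → |V|=3 |E|=1  E = 1-p->0
normal form: no rule applies after step 4
NF edges: [(1, 0, 'p')]

Answer: p:1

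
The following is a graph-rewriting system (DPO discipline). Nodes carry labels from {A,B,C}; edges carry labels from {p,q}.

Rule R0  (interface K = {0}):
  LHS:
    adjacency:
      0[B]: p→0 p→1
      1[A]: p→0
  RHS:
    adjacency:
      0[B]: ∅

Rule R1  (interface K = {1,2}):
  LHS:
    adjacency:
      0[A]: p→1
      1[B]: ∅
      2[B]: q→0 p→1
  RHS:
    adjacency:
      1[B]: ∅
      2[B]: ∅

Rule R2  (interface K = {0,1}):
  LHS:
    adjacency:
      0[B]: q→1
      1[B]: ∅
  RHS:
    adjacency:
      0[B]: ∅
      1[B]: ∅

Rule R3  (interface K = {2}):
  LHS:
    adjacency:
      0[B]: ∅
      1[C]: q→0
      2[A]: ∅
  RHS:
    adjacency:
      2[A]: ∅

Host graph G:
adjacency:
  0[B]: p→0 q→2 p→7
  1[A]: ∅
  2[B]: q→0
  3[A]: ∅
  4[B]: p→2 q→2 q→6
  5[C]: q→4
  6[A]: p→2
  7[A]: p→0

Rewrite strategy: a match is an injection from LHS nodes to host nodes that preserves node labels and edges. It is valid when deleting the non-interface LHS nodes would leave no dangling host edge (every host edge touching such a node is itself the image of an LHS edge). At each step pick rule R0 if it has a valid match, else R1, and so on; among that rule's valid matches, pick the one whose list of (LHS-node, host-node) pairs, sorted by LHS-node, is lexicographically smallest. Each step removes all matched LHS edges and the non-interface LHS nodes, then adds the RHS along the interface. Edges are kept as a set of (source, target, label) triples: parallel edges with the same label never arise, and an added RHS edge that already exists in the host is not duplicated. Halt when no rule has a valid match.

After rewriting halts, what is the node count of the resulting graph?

initial: |V|=8 |E|=10  E = 0-p->0 0-q->2 0-p->7 2-q->0 4-p->2 4-q->2 4-q->6 5-q->4 6-p->2 7-p->0
step 1: apply R0 at {0↦0, 1↦7}  → |V|=7 |E|=7  E = 0-q->2 2-q->0 4-p->2 4-q->2 4-q->6 5-q->4 6-p->2
step 2: apply R1 at {0↦6, 1↦2, 2↦4}  → |V|=6 |E|=4  E = 0-q->2 2-q->0 4-q->2 5-q->4
step 3: apply R2 at {0↦0, 1↦2}  → |V|=6 |E|=3  E = 2-q->0 4-q->2 5-q->4
step 4: apply R2 at {0↦2, 1↦0}  → |V|=6 |E|=2  E = 4-q->2 5-q->4
step 5: apply R2 at {0↦4, 1↦2}  → |V|=6 |E|=1  E = 5-q->4
step 6: apply R3 at {0↦4, 1↦5, 2↦1}  → |V|=4 |E|=0  E = ∅
normal form: no rule applies after step 6
NF nodes: {0:B, 1:A, 2:B, 3:A}

Answer: 4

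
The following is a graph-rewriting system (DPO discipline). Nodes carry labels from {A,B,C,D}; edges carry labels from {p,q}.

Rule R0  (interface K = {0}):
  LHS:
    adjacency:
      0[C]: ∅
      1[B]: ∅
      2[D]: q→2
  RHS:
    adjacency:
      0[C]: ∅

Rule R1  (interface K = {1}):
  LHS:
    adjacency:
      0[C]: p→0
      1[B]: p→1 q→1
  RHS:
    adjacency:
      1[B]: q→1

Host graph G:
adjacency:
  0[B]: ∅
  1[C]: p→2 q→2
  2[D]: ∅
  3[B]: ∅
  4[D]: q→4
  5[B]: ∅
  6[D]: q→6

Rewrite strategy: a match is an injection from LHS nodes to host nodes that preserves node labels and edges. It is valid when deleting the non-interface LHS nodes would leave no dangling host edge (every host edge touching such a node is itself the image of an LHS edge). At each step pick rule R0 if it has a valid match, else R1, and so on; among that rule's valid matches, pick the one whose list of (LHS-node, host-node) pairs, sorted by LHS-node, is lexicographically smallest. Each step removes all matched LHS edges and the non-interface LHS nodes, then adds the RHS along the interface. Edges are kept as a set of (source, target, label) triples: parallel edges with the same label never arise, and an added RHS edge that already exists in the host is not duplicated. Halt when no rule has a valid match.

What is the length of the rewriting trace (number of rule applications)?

start.  V:7 E:4  edges: 1-p->2 1-q->2 4-q->4 6-q->6
1. fire R0 via {0↦1, 1↦0, 2↦4}  →  V:5 E:3  edges: 1-p->2 1-q->2 6-q->6
2. fire R0 via {0↦1, 1↦3, 2↦6}  →  V:3 E:2  edges: 1-p->2 1-q->2
normal form: no rule applies after step 2

Answer: 2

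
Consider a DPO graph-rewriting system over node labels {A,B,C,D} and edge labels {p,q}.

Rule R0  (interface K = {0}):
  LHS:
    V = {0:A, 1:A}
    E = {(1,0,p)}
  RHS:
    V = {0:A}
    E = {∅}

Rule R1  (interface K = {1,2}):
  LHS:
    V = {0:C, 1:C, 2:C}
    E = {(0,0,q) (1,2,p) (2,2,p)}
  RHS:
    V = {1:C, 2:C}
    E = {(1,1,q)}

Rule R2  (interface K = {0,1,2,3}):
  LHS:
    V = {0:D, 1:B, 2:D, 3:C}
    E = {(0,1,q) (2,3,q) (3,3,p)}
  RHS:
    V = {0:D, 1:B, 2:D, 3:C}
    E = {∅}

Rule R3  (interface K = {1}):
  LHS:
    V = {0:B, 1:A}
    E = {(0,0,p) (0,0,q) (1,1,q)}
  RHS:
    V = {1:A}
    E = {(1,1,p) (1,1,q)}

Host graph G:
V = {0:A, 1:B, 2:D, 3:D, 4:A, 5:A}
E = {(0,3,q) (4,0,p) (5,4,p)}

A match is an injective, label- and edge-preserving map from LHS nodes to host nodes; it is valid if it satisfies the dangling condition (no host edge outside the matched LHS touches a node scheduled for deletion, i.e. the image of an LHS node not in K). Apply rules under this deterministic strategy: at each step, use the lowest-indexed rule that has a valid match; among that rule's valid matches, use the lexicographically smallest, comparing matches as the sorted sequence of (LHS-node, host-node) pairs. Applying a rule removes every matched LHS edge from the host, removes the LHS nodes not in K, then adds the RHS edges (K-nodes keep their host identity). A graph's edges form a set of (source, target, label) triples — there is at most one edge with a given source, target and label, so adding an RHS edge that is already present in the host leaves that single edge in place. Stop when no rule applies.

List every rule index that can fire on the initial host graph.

R0: 1 valid match — {0↦4, 1↦5}
R1: no valid match — LHS pattern not found
R2: no valid match — LHS pattern not found
R3: no valid match — LHS pattern not found

Answer: [R0]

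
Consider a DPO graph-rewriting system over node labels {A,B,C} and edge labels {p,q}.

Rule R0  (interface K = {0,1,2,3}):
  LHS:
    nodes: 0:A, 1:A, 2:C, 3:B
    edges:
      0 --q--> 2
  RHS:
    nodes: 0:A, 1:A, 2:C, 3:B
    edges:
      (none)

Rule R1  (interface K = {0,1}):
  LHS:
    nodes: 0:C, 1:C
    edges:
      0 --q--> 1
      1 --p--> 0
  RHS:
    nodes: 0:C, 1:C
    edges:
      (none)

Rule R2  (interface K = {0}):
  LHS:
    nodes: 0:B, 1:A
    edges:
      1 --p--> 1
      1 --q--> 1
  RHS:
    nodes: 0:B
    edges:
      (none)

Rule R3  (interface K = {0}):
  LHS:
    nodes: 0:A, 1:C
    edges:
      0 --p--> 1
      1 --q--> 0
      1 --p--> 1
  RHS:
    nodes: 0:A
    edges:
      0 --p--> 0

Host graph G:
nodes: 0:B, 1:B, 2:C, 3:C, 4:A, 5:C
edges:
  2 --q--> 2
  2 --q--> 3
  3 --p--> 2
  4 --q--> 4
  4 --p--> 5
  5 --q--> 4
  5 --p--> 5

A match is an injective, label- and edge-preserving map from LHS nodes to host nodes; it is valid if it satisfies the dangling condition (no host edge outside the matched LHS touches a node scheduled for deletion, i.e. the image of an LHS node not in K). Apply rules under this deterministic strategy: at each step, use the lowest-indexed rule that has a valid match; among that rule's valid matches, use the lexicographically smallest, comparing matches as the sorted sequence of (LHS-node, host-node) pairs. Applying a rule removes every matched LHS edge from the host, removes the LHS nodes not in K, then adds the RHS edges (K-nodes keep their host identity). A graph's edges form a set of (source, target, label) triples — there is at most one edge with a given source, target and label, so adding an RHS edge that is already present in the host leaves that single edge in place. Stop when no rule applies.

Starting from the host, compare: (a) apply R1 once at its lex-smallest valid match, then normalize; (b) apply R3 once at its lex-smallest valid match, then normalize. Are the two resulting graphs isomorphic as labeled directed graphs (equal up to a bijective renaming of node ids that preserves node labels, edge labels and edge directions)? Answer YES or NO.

Answer: YES

Rewrite trace:
branch R1-first: apply at {0↦2, 1↦3} → |E|=5, then 2 more step(s) → NF |V|=4 |E|=1 V={0:B, 1:B, 2:C, 3:C} E=2-q->2
branch R3-first: apply at {0↦4, 1↦5} → |E|=5, then 2 more step(s) → NF |V|=4 |E|=1 V={0:B, 1:B, 2:C, 3:C} E=2-q->2
graphs isomorphic (equal up to label-preserving node renaming)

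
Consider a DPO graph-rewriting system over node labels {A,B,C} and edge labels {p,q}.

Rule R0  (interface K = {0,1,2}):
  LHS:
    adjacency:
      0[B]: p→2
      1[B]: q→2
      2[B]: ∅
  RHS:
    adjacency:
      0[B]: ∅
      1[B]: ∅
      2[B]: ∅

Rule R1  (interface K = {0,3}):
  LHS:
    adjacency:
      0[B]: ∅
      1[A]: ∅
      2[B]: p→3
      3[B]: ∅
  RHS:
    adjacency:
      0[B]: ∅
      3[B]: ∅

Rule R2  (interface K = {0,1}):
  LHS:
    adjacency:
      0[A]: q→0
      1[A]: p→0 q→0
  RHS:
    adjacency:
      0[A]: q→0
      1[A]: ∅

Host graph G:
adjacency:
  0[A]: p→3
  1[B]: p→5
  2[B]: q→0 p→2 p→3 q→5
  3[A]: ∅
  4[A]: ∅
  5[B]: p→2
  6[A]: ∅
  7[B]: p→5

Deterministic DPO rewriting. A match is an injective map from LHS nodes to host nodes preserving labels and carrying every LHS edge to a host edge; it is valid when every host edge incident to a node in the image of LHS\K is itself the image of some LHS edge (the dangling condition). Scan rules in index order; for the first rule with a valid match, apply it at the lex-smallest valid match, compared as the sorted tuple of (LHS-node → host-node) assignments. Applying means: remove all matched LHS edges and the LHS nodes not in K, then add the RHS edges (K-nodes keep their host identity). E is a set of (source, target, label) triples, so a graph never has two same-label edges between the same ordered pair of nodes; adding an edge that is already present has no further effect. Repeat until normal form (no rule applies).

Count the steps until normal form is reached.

start.  V:8 E:8  edges: 0-p->3 1-p->5 2-q->0 2-p->2 2-p->3 2-q->5 5-p->2 7-p->5
1. fire R0 via {0↦1, 1↦2, 2↦5}  →  V:8 E:6  edges: 0-p->3 2-q->0 2-p->2 2-p->3 5-p->2 7-p->5
2. fire R1 via {0↦1, 1↦4, 2↦7, 3↦5}  →  V:6 E:5  edges: 0-p->3 2-q->0 2-p->2 2-p->3 5-p->2
3. fire R1 via {0↦1, 1↦6, 2↦5, 3↦2}  →  V:4 E:4  edges: 0-p->3 2-q->0 2-p->2 2-p->3
halt: no rule applies after step 3

Answer: 3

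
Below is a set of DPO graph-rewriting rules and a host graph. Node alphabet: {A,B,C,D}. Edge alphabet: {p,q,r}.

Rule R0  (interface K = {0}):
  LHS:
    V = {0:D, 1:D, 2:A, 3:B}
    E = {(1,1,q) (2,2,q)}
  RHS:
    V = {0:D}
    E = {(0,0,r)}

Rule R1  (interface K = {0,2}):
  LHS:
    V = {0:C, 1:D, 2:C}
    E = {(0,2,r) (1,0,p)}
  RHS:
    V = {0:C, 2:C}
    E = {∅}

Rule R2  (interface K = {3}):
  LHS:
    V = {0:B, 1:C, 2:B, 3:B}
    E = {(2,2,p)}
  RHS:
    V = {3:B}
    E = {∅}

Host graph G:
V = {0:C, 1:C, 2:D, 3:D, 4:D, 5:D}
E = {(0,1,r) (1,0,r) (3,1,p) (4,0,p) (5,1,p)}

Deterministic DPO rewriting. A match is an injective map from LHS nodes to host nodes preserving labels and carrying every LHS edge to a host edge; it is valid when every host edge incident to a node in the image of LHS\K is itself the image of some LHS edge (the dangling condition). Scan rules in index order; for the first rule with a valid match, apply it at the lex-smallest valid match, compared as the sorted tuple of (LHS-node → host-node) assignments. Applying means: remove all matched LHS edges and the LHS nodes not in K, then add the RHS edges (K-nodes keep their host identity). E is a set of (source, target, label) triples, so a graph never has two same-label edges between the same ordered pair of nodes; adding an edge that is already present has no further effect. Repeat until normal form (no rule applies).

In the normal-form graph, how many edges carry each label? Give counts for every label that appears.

Answer: p:1

Derivation:
initial: |V|=6 |E|=5  E = 0-r->1 1-r->0 3-p->1 4-p->0 5-p->1
step 1: apply R1 at {0↦0, 1↦4, 2↦1}  → |V|=5 |E|=3  E = 1-r->0 3-p->1 5-p->1
step 2: apply R1 at {0↦1, 1↦3, 2↦0}  → |V|=4 |E|=1  E = 5-p->1
halt: no rule applies after step 2
NF edges: [(5, 1, 'p')]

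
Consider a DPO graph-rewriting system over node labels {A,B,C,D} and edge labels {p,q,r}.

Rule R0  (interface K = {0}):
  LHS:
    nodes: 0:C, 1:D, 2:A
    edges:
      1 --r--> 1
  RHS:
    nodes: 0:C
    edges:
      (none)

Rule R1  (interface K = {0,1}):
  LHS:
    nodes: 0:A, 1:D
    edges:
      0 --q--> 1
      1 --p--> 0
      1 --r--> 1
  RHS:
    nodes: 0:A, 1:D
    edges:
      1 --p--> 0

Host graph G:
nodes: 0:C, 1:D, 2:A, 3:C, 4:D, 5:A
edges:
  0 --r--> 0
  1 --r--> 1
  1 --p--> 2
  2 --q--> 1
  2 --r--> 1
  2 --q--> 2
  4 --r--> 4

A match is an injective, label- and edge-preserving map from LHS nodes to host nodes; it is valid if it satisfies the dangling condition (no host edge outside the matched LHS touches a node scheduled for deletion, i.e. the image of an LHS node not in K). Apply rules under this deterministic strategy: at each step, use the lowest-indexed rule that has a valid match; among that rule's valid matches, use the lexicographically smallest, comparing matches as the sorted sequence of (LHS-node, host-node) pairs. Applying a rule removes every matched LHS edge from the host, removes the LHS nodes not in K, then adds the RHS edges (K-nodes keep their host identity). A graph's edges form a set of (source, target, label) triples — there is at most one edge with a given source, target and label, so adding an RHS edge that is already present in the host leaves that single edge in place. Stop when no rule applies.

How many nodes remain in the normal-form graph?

Answer: 4

Derivation:
[0] host  ⇒  6 nodes, 7 edges  {0-r->0 1-r->1 1-p->2 2-q->1 2-r->1 2-q->2 4-r->4}
[1] R0 @ {0↦0, 1↦4, 2↦5}  ⇒  4 nodes, 6 edges  {0-r->0 1-r->1 1-p->2 2-q->1 2-r->1 2-q->2}
[2] R1 @ {0↦2, 1↦1}  ⇒  4 nodes, 4 edges  {0-r->0 1-p->2 2-r->1 2-q->2}
halt: no rule applies after step 2
NF nodes: {0:C, 1:D, 2:A, 3:C}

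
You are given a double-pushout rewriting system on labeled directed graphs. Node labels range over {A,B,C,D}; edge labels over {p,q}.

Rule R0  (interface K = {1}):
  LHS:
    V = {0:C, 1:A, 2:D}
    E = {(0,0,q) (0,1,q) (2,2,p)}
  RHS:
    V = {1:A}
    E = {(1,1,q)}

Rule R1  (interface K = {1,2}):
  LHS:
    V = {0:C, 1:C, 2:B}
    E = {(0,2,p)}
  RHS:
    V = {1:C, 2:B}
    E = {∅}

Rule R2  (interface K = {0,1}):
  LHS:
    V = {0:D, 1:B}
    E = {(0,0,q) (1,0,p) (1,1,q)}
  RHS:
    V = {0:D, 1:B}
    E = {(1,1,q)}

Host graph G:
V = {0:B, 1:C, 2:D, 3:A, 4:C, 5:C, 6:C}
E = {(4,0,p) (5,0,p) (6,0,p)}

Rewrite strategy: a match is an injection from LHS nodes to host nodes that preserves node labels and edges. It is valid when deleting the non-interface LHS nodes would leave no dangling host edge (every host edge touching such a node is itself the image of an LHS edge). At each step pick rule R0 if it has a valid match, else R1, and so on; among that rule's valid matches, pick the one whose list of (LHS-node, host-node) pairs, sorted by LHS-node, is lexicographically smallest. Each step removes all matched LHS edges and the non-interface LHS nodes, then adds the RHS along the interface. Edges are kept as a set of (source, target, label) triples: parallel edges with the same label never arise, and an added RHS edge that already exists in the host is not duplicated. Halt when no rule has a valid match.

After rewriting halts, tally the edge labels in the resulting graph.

Answer: (no edges)

Steps:
start.  V:7 E:3  edges: 4-p->0 5-p->0 6-p->0
1. fire R1 via {0↦4, 1↦1, 2↦0}  →  V:6 E:2  edges: 5-p->0 6-p->0
2. fire R1 via {0↦5, 1↦1, 2↦0}  →  V:5 E:1  edges: 6-p->0
3. fire R1 via {0↦6, 1↦1, 2↦0}  →  V:4 E:0  edges: ∅
final graph: no rule applies after step 3
NF edges: []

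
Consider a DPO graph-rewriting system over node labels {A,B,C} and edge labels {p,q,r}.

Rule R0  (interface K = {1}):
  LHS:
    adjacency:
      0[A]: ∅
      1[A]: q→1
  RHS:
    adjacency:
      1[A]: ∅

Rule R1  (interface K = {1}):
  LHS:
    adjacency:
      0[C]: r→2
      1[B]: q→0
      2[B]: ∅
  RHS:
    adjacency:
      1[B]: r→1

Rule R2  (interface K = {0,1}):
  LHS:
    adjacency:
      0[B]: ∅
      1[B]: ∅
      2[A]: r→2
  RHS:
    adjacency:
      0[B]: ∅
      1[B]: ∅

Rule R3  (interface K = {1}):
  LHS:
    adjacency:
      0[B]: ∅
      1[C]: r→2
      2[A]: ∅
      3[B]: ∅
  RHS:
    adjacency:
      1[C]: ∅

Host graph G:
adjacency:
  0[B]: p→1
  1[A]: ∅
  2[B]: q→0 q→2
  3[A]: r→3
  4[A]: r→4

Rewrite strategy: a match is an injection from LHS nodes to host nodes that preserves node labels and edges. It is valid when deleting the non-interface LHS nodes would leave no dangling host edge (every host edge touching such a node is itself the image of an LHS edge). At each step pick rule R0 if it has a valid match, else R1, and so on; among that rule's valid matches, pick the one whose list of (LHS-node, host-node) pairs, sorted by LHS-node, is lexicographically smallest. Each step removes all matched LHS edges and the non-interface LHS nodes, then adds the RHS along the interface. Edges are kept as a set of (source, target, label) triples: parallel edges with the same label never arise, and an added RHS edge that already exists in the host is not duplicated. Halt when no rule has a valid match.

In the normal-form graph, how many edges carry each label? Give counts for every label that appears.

Answer: p:1 q:2

Rewrite trace:
start.  V:5 E:5  edges: 0-p->1 2-q->0 2-q->2 3-r->3 4-r->4
1. fire R2 via {0↦0, 1↦2, 2↦3}  →  V:4 E:4  edges: 0-p->1 2-q->0 2-q->2 4-r->4
2. fire R2 via {0↦0, 1↦2, 2↦4}  →  V:3 E:3  edges: 0-p->1 2-q->0 2-q->2
halt: no rule applies after step 2
NF edges: [(0, 1, 'p'), (2, 0, 'q'), (2, 2, 'q')]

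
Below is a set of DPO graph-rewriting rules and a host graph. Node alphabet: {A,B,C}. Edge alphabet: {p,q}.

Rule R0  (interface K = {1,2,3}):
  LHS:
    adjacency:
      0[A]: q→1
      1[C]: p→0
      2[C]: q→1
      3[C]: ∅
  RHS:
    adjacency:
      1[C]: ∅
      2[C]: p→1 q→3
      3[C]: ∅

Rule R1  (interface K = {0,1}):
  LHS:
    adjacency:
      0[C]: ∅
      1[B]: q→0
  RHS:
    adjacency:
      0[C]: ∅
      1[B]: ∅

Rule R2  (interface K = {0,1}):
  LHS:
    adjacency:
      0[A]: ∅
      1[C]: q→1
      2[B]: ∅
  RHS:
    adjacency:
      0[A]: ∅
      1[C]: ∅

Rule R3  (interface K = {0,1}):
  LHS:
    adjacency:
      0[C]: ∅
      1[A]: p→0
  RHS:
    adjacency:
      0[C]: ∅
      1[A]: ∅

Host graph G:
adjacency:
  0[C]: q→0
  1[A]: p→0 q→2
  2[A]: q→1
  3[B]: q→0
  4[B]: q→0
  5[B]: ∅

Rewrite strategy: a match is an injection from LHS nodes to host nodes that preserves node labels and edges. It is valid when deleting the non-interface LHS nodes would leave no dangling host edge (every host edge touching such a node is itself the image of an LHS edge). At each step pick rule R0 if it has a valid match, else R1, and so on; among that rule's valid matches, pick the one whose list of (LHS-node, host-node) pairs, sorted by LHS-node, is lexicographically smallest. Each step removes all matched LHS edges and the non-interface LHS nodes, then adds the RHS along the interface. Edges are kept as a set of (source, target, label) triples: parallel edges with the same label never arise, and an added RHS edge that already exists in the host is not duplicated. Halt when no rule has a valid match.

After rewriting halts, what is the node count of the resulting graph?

[0] host  ⇒  6 nodes, 6 edges  {0-q->0 1-p->0 1-q->2 2-q->1 3-q->0 4-q->0}
[1] R1 @ {0↦0, 1↦3}  ⇒  6 nodes, 5 edges  {0-q->0 1-p->0 1-q->2 2-q->1 4-q->0}
[2] R1 @ {0↦0, 1↦4}  ⇒  6 nodes, 4 edges  {0-q->0 1-p->0 1-q->2 2-q->1}
[3] R2 @ {0↦1, 1↦0, 2↦3}  ⇒  5 nodes, 3 edges  {1-p->0 1-q->2 2-q->1}
[4] R3 @ {0↦0, 1↦1}  ⇒  5 nodes, 2 edges  {1-q->2 2-q->1}
normal form: no rule applies after step 4
NF nodes: {0:C, 1:A, 2:A, 4:B, 5:B}

Answer: 5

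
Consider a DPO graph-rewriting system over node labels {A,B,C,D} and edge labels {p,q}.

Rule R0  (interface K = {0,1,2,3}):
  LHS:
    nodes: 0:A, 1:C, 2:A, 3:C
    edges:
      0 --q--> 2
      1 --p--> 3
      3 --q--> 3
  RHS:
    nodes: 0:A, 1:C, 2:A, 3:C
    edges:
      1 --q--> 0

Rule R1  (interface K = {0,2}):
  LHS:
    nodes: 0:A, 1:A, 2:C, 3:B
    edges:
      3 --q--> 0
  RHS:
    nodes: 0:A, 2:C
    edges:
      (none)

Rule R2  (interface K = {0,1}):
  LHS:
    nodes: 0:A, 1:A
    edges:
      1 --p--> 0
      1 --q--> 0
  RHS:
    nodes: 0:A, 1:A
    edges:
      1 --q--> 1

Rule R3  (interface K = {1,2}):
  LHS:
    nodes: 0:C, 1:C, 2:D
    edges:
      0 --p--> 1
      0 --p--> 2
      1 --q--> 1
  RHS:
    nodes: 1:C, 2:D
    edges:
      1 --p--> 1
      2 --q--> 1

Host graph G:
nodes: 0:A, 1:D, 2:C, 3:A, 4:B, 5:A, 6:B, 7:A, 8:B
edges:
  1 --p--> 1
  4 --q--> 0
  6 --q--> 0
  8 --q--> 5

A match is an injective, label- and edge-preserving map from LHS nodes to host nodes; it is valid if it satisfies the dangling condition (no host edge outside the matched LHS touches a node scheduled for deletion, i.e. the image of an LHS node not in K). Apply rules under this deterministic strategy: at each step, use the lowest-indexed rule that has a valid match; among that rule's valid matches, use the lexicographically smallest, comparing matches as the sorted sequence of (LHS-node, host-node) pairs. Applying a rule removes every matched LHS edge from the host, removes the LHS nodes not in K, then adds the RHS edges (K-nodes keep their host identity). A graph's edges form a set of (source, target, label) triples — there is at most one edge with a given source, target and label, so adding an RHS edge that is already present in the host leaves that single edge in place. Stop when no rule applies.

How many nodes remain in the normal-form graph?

Answer: 3

Steps:
[0] host  ⇒  9 nodes, 4 edges  {1-p->1 4-q->0 6-q->0 8-q->5}
[1] R1 @ {0↦0, 1↦3, 2↦2, 3↦4}  ⇒  7 nodes, 3 edges  {1-p->1 6-q->0 8-q->5}
[2] R1 @ {0↦0, 1↦7, 2↦2, 3↦6}  ⇒  5 nodes, 2 edges  {1-p->1 8-q->5}
[3] R1 @ {0↦5, 1↦0, 2↦2, 3↦8}  ⇒  3 nodes, 1 edges  {1-p->1}
final graph: no rule applies after step 3
NF nodes: {1:D, 2:C, 5:A}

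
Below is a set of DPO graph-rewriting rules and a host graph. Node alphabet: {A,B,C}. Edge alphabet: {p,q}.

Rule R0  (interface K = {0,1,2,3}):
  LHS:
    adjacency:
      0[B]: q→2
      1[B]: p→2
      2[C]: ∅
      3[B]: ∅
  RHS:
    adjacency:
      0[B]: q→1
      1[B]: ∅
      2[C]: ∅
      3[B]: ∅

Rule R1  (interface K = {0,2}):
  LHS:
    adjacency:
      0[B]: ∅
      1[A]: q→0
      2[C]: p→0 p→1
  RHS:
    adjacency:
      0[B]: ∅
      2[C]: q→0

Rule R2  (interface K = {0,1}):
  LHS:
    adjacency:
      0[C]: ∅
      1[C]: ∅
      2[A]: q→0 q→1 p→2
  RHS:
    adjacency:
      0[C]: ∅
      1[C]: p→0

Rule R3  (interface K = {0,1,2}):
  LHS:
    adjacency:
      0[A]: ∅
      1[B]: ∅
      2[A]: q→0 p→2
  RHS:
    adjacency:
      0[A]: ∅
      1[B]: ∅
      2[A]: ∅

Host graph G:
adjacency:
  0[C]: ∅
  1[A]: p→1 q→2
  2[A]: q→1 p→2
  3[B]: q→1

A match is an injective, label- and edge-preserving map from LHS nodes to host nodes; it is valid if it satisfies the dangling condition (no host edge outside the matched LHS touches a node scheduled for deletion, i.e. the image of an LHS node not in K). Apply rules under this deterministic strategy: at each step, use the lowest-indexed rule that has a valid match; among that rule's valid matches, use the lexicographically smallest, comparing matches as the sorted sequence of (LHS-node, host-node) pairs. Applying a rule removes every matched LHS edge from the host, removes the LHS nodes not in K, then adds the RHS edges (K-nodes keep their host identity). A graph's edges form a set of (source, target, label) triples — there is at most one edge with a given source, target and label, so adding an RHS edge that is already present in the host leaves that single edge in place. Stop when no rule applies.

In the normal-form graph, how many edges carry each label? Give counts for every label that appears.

Answer: q:1

Derivation:
initial: |V|=4 |E|=5  E = 1-p->1 1-q->2 2-q->1 2-p->2 3-q->1
step 1: apply R3 at {0↦1, 1↦3, 2↦2}  → |V|=4 |E|=3  E = 1-p->1 1-q->2 3-q->1
step 2: apply R3 at {0↦2, 1↦3, 2↦1}  → |V|=4 |E|=1  E = 3-q->1
normal form: no rule applies after step 2
NF edges: [(3, 1, 'q')]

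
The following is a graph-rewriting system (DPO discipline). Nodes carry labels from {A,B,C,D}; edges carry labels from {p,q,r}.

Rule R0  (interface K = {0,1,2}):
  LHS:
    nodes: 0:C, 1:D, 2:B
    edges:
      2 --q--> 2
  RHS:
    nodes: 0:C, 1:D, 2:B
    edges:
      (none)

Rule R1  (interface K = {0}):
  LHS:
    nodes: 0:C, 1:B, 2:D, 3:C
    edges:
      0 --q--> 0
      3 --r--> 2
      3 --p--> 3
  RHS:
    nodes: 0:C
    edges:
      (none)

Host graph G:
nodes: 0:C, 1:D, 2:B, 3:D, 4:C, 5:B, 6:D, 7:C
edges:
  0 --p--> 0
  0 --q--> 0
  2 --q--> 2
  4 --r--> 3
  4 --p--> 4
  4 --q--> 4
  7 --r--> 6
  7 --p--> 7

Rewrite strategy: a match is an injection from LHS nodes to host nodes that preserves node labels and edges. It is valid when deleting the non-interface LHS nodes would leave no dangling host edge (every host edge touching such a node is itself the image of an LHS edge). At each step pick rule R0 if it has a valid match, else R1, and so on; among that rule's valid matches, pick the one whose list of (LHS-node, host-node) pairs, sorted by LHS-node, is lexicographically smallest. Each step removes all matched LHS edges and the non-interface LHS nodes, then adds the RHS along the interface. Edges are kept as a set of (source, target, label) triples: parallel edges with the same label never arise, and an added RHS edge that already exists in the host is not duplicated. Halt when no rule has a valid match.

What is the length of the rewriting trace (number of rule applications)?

start.  V:8 E:8  edges: 0-p->0 0-q->0 2-q->2 4-r->3 4-p->4 4-q->4 7-r->6 7-p->7
1. fire R0 via {0↦0, 1↦1, 2↦2}  →  V:8 E:7  edges: 0-p->0 0-q->0 4-r->3 4-p->4 4-q->4 7-r->6 7-p->7
2. fire R1 via {0↦0, 1↦2, 2↦6, 3↦7}  →  V:5 E:4  edges: 0-p->0 4-r->3 4-p->4 4-q->4
normal form: no rule applies after step 2

Answer: 2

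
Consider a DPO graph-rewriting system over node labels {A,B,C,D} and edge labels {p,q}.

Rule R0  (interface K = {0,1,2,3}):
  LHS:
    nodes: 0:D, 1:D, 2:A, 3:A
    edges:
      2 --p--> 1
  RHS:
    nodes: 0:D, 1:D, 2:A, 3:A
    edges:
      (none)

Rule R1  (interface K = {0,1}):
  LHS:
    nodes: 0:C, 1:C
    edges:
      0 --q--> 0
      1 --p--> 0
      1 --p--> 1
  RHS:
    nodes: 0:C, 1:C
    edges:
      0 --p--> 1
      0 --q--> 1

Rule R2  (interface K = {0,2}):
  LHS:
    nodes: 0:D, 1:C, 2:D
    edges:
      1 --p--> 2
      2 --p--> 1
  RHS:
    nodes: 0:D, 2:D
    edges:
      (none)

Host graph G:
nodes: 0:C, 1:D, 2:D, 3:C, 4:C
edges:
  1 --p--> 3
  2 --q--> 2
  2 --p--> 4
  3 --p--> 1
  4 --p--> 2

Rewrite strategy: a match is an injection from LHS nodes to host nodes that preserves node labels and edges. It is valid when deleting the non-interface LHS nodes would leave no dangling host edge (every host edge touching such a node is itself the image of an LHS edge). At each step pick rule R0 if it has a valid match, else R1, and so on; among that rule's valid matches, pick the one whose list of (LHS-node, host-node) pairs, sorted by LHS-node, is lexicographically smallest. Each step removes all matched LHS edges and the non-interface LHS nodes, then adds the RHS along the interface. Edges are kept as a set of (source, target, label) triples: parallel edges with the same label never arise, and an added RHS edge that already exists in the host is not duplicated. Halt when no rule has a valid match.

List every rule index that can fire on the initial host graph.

Answer: [R2]

Rewrite trace:
R0: no valid match — LHS pattern not found
R1: no valid match — LHS pattern not found
R2: 2 valid matches — {0↦1, 1↦4, 2↦2}, {0↦2, 1↦3, 2↦1}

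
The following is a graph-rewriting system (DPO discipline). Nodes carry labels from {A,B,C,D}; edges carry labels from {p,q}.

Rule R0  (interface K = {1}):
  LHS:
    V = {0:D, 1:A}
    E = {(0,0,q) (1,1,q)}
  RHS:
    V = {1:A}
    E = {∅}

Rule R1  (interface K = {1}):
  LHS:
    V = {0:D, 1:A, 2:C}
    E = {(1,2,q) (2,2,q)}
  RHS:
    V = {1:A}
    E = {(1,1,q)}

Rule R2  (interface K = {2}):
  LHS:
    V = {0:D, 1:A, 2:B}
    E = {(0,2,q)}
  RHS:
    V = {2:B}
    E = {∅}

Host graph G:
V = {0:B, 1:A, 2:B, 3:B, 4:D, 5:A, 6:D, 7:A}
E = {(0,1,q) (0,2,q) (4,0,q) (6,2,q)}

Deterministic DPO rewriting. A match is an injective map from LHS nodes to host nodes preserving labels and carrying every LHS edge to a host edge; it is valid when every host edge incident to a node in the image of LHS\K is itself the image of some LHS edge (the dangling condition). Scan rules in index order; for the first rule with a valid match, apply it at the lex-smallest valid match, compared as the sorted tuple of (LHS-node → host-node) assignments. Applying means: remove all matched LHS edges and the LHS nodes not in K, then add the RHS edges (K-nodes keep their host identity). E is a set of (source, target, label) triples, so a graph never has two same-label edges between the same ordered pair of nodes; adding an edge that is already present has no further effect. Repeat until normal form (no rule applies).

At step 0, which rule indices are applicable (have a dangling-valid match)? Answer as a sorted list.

Answer: [R2]

Derivation:
R0: no valid match — LHS pattern not found
R1: no valid match — LHS pattern not found
R2: 4 valid matches — {0↦4, 1↦5, 2↦0}, {0↦4, 1↦7, 2↦0}, {0↦6, 1↦5, 2↦2} (+1 more)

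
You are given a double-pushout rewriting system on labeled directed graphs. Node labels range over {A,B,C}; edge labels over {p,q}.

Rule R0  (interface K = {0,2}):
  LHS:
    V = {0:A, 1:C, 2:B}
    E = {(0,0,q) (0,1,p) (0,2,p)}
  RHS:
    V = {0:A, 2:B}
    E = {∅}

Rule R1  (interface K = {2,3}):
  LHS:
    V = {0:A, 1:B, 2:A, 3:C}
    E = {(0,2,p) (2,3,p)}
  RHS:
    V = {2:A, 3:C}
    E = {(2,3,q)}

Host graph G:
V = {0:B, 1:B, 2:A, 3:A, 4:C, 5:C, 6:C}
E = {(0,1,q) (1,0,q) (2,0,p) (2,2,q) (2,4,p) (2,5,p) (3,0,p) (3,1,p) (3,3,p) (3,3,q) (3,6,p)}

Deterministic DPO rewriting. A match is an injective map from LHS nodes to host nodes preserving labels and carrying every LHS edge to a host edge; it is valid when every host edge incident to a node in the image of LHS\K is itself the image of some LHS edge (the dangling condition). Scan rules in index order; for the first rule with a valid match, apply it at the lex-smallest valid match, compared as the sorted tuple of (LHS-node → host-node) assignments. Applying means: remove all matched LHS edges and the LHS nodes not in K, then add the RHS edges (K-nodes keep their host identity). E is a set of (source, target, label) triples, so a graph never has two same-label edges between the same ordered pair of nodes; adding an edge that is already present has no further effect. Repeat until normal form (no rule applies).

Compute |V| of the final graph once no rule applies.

Answer: 5

Steps:
initial: |V|=7 |E|=11  E = 0-q->1 1-q->0 2-p->0 2-q->2 2-p->4 2-p->5 3-p->0 3-p->1 3-p->3 3-q->3 3-p->6
step 1: apply R0 at {0↦2, 1↦4, 2↦0}  → |V|=6 |E|=8  E = 0-q->1 1-q->0 2-p->5 3-p->0 3-p->1 3-p->3 3-q->3 3-p->6
step 2: apply R0 at {0↦3, 1↦6, 2↦0}  → |V|=5 |E|=5  E = 0-q->1 1-q->0 2-p->5 3-p->1 3-p->3
halt: no rule applies after step 2
NF nodes: {0:B, 1:B, 2:A, 3:A, 5:C}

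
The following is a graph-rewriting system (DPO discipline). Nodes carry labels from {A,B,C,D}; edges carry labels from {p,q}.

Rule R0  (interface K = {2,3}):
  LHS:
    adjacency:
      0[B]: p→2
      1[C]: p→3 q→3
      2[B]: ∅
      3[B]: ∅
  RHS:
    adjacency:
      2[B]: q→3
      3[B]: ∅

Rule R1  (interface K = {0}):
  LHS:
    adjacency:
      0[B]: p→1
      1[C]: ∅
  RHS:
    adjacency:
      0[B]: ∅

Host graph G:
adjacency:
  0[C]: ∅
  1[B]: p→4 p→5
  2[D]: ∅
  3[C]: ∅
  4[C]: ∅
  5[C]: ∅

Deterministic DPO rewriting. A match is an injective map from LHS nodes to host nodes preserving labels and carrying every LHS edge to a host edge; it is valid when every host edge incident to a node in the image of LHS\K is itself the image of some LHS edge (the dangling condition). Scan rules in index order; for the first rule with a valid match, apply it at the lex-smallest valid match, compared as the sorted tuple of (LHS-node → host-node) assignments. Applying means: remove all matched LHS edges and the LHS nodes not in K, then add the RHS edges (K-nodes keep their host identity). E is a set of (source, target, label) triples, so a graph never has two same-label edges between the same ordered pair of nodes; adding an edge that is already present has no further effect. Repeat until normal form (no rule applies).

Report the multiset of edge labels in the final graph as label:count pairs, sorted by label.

Answer: (no edges)

Derivation:
initial: |V|=6 |E|=2  E = 1-p->4 1-p->5
step 1: apply R1 at {0↦1, 1↦4}  → |V|=5 |E|=1  E = 1-p->5
step 2: apply R1 at {0↦1, 1↦5}  → |V|=4 |E|=0  E = ∅
halt: no rule applies after step 2
NF edges: []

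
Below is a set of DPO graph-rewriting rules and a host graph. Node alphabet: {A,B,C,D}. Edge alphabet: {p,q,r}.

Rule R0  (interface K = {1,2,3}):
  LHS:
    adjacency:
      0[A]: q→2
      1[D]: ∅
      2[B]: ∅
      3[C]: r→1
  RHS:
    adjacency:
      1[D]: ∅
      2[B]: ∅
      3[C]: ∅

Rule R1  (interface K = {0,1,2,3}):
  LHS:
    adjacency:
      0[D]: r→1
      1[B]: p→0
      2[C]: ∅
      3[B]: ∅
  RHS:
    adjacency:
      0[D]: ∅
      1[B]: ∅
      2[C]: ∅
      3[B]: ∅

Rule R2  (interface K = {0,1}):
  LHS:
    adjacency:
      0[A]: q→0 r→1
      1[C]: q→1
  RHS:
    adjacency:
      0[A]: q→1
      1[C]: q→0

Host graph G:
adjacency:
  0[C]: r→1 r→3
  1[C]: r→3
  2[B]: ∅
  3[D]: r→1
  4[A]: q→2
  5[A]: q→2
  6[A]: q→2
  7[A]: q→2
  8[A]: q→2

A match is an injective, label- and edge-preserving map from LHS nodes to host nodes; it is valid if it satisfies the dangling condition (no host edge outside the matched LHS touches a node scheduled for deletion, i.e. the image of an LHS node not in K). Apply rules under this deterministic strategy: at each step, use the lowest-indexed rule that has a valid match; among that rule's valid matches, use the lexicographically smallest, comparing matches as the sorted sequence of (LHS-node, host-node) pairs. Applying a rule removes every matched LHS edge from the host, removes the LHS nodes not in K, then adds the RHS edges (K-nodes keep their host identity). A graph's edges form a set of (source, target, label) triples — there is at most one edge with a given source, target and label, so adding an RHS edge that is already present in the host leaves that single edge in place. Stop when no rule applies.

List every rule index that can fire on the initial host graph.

Answer: [R0]

Steps:
R0: 10 valid matches — {0↦4, 1↦3, 2↦2, 3↦0}, {0↦4, 1↦3, 2↦2, 3↦1}, {0↦5, 1↦3, 2↦2, 3↦0} (+7 more)
R1: no valid match — LHS pattern not found
R2: no valid match — LHS pattern not found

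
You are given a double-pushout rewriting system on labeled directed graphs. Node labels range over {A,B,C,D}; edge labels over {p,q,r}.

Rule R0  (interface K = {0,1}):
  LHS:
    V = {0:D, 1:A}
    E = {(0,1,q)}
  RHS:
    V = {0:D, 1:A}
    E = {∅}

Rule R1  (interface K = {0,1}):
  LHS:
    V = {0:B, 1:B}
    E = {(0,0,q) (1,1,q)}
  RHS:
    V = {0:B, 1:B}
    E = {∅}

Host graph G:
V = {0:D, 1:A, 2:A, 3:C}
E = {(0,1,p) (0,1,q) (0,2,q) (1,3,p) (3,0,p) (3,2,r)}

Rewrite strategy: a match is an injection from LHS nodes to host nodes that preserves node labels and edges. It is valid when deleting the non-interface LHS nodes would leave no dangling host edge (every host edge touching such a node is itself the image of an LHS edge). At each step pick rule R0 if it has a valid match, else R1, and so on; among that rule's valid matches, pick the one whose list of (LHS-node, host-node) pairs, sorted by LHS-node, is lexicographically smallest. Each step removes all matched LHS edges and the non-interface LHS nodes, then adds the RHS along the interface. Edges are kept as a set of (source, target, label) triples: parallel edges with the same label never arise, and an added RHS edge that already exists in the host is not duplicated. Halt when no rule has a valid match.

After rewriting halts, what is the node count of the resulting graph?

Answer: 4

Steps:
[0] host  ⇒  4 nodes, 6 edges  {0-p->1 0-q->1 0-q->2 1-p->3 3-p->0 3-r->2}
[1] R0 @ {0↦0, 1↦1}  ⇒  4 nodes, 5 edges  {0-p->1 0-q->2 1-p->3 3-p->0 3-r->2}
[2] R0 @ {0↦0, 1↦2}  ⇒  4 nodes, 4 edges  {0-p->1 1-p->3 3-p->0 3-r->2}
final graph: no rule applies after step 2
NF nodes: {0:D, 1:A, 2:A, 3:C}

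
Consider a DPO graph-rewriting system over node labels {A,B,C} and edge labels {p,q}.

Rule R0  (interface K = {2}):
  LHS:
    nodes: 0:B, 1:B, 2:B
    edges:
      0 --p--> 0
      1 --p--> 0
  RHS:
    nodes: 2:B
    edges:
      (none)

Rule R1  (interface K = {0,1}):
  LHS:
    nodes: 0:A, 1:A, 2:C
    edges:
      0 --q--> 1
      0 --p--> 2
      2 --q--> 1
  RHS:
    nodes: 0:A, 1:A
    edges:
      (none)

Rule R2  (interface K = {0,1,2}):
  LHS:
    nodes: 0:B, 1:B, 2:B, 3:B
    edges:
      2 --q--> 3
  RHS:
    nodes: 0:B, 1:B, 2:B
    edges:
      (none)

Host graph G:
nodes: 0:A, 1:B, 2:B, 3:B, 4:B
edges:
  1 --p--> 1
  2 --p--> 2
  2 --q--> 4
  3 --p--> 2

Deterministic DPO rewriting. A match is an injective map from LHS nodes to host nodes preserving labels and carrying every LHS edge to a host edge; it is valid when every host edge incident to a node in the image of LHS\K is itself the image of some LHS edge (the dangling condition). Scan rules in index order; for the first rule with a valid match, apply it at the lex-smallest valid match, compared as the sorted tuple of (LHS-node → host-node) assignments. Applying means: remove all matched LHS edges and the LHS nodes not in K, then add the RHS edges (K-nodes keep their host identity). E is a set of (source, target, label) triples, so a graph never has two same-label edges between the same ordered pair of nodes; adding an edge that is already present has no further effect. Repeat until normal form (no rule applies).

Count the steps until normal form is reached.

initial: |V|=5 |E|=4  E = 1-p->1 2-p->2 2-q->4 3-p->2
step 1: apply R2 at {0↦1, 1↦3, 2↦2, 3↦4}  → |V|=4 |E|=3  E = 1-p->1 2-p->2 3-p->2
step 2: apply R0 at {0↦2, 1↦3, 2↦1}  → |V|=2 |E|=1  E = 1-p->1
halt: no rule applies after step 2

Answer: 2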